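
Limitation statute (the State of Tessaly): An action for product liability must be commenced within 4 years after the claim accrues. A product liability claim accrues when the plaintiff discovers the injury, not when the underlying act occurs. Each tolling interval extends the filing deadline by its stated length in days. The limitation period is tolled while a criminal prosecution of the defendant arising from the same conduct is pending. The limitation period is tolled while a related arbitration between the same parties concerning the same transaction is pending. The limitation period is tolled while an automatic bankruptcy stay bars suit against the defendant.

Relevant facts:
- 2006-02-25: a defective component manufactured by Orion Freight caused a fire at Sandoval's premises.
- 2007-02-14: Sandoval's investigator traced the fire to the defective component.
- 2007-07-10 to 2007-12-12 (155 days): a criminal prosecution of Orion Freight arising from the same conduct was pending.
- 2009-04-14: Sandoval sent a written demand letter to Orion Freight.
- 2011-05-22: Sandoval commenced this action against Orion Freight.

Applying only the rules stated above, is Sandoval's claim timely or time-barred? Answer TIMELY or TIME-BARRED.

TIMELY

Accrual is tied to discovery, so the period began on 2007-02-14 rather than on 2006-02-25 when the act occurred.
4 years from 2007-02-14 is 2011-02-14.
The period was tolled for 155 days by the pending criminal prosecution (2007-07-10 to 2007-12-12), pushing the deadline to 2011-07-19.
The other events in the timeline have no effect on the limitation period under the stated rules.
Filing on 2011-05-22 beat the 2011-07-19 deadline — the action is timely.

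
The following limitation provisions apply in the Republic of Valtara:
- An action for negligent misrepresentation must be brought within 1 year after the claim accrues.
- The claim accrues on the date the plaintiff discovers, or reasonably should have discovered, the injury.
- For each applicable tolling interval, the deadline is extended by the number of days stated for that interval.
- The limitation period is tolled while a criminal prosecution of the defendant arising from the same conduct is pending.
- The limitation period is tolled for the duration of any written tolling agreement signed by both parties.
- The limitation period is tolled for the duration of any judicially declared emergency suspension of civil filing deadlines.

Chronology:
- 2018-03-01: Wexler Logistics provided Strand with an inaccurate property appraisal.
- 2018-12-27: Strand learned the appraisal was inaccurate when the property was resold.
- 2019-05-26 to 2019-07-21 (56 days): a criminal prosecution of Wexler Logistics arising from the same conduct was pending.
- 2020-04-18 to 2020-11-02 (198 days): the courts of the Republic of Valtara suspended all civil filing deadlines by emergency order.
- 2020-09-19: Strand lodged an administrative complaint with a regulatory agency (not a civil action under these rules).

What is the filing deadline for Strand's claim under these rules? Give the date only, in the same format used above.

2020-02-21

The claim did not accrue until Strand discovered the injury on 2018-12-27; the 2018-03-01 act date does not start the clock under the stated rule.
The untolled deadline — 1 year after 2018-12-27 — is 2019-12-27.
The period was tolled for 56 days by the pending criminal prosecution (2019-05-26 to 2019-07-21), pushing the deadline to 2020-02-21.
The emergency suspension of filing deadlines starting 2020-04-18 came too late — the period had run on 2020-02-21 — and so does not extend the deadline.
Nothing else in the chronology tolls or restarts the period.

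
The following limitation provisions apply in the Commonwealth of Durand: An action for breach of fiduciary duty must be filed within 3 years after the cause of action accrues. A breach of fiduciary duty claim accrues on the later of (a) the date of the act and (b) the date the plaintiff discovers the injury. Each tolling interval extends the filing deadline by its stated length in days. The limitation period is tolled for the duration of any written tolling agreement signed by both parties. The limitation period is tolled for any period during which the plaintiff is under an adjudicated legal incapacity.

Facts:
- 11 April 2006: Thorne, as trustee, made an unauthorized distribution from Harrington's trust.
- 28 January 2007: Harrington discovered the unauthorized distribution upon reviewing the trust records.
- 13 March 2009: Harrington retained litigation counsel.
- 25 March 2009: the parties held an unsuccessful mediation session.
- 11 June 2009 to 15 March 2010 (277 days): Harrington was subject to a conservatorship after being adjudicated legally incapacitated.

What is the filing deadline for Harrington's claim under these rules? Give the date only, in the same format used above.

1 November 2010

Because discovery on 28 January 2007 post-dates the 11 April 2006 act, accrual under the later-of rule falls on 28 January 2007.
3 years from 28 January 2007 is 28 January 2010.
The period was tolled for 277 days by the plaintiff's legal incapacity (11 June 2009 to 15 March 2010), pushing the deadline to 1 November 2010.
None of the other events listed affects the running of the period under the stated rules.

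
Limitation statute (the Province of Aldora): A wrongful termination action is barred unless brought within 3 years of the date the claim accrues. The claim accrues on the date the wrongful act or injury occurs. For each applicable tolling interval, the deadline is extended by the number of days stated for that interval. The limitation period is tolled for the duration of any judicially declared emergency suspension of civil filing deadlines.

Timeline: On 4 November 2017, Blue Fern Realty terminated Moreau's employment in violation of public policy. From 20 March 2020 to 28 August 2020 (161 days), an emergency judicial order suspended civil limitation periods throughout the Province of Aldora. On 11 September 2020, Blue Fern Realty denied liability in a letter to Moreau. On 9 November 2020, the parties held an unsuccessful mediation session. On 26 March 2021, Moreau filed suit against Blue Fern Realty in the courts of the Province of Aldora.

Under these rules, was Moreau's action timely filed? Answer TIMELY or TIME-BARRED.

The claim accrued on 4 November 2017, when the wrongful act occurred.
Adding the 3 years base period to 4 November 2017 gives a deadline of 4 November 2020, before any tolling.
The period was tolled for 161 days by the emergency suspension of filing deadlines (20 March 2020 to 28 August 2020), pushing the deadline to 14 April 2021.
Nothing else in the chronology tolls or restarts the period.
Filing on 26 March 2021 beat the 14 April 2021 deadline — the action is timely.

TIMELY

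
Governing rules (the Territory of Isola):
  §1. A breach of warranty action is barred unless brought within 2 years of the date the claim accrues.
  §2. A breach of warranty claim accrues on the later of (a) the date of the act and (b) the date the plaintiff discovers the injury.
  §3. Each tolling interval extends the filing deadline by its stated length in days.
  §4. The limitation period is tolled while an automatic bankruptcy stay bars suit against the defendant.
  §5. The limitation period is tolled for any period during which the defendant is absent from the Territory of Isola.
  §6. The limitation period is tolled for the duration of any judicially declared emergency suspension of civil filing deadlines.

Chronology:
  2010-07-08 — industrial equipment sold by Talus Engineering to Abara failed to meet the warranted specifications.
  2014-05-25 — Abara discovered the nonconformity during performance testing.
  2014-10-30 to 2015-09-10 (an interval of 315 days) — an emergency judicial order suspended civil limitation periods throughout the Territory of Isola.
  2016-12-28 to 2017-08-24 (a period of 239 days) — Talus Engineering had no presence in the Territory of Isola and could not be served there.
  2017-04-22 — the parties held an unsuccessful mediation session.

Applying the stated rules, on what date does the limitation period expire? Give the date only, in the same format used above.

The claim accrued on 2014-05-25 — the later of the 2010-07-08 act and the 2014-05-25 discovery.
Adding the 2 years base period to 2014-05-25 gives a deadline of 2016-05-25, before any tolling.
The period was tolled for 315 days by the emergency suspension of filing deadlines (2014-10-30 to 2015-09-10), pushing the deadline to 2017-04-05.
The defendant's absence from the jurisdiction from 2016-12-28 to 2017-08-24 tolled the period for 239 days, extending the deadline to 2017-11-30.
The other events in the timeline have no effect on the limitation period under the stated rules.

2017-11-30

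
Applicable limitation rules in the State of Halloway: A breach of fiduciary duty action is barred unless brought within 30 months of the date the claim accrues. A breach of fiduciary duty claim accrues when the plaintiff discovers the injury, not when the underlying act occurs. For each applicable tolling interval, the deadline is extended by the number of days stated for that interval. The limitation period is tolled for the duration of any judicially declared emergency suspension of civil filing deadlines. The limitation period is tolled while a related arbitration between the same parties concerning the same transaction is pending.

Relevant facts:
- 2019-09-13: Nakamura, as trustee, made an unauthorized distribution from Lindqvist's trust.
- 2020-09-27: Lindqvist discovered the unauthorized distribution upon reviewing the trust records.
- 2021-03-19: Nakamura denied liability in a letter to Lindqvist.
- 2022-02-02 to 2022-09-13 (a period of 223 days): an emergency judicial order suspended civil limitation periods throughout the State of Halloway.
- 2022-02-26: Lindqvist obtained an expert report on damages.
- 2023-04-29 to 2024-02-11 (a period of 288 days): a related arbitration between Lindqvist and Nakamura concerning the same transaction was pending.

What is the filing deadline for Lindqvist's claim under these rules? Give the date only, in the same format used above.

2024-08-19

Under the discovery rule, the claim accrued on 2020-09-27, when Lindqvist discovered the injury — not on the 2019-09-13 date of the underlying act.
The untolled deadline — 30 months after 2020-09-27 — is 2023-03-27.
Because the emergency suspension of filing deadlines ran from 2022-02-02 to 2022-09-13, the deadline is extended by 223 days to 2023-11-05.
Because the pending related arbitration ran from 2023-04-29 to 2024-02-11, the deadline is extended by 288 days to 2024-08-19.
The other events in the timeline have no effect on the limitation period under the stated rules.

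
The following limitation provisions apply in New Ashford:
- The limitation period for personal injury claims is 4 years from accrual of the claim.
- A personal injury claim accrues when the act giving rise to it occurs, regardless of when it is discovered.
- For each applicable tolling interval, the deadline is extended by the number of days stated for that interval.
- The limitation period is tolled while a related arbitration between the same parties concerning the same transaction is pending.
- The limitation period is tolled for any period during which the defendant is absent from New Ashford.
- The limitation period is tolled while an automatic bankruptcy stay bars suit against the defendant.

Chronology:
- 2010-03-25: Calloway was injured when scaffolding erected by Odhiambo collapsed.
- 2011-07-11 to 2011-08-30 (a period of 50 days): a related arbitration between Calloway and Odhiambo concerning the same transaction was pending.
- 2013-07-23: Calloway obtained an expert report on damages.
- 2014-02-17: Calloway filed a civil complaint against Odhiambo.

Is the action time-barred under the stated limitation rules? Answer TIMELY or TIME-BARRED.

TIMELY

The claim accrued on 2010-03-25, the date of the act.
The untolled deadline — 4 years after 2010-03-25 — is 2014-03-25.
The pending related arbitration from 2011-07-11 to 2011-08-30 tolled the period for 50 days, extending the deadline to 2014-05-14.
The other events in the timeline have no effect on the limitation period under the stated rules.
Calloway filed on 2014-02-17, before the 2014-05-14 deadline, so the action is timely.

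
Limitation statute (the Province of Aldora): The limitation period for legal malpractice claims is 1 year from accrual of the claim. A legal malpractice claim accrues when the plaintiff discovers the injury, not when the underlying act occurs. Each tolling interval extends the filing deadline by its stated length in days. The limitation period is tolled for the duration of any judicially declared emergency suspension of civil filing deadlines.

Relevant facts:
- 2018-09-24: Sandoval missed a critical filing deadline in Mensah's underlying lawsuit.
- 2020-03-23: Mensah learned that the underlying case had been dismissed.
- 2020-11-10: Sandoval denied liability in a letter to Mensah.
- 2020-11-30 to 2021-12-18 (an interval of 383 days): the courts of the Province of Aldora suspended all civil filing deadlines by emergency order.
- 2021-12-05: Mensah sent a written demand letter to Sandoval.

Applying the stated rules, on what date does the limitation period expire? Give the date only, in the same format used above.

2022-04-10

Under the discovery rule, the claim accrued on 2020-03-23, when Mensah discovered the injury — not on the 2018-09-24 date of the underlying act.
1 year from 2020-03-23 is 2021-03-23.
Because the emergency suspension of filing deadlines ran from 2020-11-30 to 2021-12-18, the deadline is extended by 383 days to 2022-04-10.
Nothing else in the chronology tolls or restarts the period.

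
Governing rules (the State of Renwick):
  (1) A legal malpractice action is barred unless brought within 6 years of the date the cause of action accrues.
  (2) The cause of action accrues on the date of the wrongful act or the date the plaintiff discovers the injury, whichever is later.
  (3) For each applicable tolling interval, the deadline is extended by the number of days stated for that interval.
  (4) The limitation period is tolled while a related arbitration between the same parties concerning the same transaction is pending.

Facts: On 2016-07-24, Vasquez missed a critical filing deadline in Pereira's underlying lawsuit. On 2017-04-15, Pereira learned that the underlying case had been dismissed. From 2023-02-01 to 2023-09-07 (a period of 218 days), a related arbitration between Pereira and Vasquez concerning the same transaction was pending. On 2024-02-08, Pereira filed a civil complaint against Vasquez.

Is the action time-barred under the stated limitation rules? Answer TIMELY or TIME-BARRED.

TIME-BARRED

Because discovery on 2017-04-15 post-dates the 2016-07-24 act, accrual under the later-of rule falls on 2017-04-15.
Adding the 6 years base period to 2017-04-15 gives a deadline of 2023-04-15, before any tolling.
The pending related arbitration from 2023-02-01 to 2023-09-07 tolled the period for 218 days, extending the deadline to 2023-11-19.
Pereira filed on 2024-02-08, after the 2023-11-19 deadline, so the action is time-barred.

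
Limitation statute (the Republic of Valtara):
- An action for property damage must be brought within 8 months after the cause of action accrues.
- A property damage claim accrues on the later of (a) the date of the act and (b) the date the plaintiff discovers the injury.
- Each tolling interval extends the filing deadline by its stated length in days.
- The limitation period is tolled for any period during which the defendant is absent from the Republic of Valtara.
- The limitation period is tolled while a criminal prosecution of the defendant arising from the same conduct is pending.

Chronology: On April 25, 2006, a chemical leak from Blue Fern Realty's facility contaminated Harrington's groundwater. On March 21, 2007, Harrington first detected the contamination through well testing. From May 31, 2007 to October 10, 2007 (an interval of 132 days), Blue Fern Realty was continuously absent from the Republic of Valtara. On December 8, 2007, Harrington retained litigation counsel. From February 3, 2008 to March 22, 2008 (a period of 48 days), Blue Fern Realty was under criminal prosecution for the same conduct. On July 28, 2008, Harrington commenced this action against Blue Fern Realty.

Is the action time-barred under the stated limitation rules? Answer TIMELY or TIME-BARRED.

TIME-BARRED

The claim accrued on March 21, 2007 — the later of the April 25, 2006 act and the March 21, 2007 discovery.
The untolled deadline — 8 months after March 21, 2007 — is November 21, 2007.
Because the defendant's absence from the jurisdiction ran from May 31, 2007 to October 10, 2007, the deadline is extended by 132 days to April 1, 2008.
Because the pending criminal prosecution ran from February 3, 2008 to March 22, 2008, the deadline is extended by 48 days to May 19, 2008.
Nothing else in the chronology tolls or restarts the period.
The July 28, 2008 filing falls after the May 19, 2008 deadline; the claim is time-barred.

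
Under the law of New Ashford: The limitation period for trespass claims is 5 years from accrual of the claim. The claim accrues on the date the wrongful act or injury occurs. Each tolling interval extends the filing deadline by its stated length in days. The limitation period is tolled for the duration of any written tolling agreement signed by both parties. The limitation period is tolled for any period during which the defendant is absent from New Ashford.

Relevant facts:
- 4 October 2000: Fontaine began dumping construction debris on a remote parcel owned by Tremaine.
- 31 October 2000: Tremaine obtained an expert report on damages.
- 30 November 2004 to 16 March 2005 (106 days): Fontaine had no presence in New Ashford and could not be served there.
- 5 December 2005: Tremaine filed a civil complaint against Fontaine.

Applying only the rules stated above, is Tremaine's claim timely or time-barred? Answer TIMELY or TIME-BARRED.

The claim accrued on 4 October 2000, when the wrongful act occurred.
5 years from 4 October 2000 is 4 October 2005.
The defendant's absence from the jurisdiction from 30 November 2004 to 16 March 2005 tolled the period for 106 days, extending the deadline to 18 January 2006.
The other events in the timeline have no effect on the limitation period under the stated rules.
The 5 December 2005 filing precedes the 18 January 2006 deadline; the claim is timely.

TIMELY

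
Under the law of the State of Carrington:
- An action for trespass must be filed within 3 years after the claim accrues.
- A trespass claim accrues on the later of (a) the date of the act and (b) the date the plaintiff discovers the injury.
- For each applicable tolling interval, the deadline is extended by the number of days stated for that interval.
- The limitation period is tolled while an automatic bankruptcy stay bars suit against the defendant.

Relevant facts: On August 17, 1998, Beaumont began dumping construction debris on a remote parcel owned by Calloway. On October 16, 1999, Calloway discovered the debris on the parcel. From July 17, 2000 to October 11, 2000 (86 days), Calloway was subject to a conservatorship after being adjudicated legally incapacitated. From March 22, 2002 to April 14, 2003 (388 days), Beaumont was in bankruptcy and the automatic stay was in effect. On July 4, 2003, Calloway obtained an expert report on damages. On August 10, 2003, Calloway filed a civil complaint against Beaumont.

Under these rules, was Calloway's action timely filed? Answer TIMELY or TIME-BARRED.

TIMELY

The claim accrued on October 16, 1999 — the later of the August 17, 1998 act and the October 16, 1999 discovery.
The untolled deadline — 3 years after October 16, 1999 — is October 16, 2002.
The period was tolled for 388 days by the automatic bankruptcy stay (March 22, 2002 to April 14, 2003), pushing the deadline to November 8, 2003.
Although the plaintiff's incapacity ran from July 17, 2000 to October 11, 2000, the stated rules do not make that a tolling event, so it is disregarded.
The other events in the timeline have no effect on the limitation period under the stated rules.
Filing on August 10, 2003 beat the November 8, 2003 deadline — the action is timely.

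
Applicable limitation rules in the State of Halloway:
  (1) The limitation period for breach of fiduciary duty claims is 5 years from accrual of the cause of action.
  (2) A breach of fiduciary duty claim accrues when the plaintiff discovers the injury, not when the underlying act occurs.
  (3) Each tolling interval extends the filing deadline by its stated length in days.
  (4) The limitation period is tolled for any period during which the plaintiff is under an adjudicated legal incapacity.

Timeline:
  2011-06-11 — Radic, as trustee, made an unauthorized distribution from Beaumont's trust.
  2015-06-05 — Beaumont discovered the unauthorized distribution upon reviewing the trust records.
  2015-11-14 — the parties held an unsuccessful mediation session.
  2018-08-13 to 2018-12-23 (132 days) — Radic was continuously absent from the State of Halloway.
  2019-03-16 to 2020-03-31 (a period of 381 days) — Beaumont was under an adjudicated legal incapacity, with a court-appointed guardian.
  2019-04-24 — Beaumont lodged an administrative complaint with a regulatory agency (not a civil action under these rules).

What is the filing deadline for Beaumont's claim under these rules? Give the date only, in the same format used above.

2021-06-21

The claim did not accrue until Beaumont discovered the injury on 2015-06-05; the 2011-06-11 act date does not start the clock under the stated rule.
The untolled deadline — 5 years after 2015-06-05 — is 2020-06-05.
The period was tolled for 381 days by the plaintiff's legal incapacity (2019-03-16 to 2020-03-31), pushing the deadline to 2021-06-21.
Although the defendant's absence ran from 2018-08-13 to 2018-12-23, the stated rules do not make that a tolling event, so it is disregarded.
The other events in the timeline have no effect on the limitation period under the stated rules.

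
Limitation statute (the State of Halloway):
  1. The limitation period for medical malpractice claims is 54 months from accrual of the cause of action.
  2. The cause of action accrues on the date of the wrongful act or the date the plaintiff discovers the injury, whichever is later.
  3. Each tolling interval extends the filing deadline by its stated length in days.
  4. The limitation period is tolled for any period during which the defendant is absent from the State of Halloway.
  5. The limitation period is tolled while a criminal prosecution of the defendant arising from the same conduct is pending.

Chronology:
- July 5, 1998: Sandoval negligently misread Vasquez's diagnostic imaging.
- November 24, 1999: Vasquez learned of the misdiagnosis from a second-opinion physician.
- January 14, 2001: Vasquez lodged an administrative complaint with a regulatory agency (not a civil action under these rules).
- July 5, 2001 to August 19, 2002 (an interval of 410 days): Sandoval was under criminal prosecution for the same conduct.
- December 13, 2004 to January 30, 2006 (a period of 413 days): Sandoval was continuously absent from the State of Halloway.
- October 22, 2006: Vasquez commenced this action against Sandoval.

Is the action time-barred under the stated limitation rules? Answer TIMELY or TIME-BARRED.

Because discovery on November 24, 1999 post-dates the July 5, 1998 act, accrual under the later-of rule falls on November 24, 1999.
The untolled deadline — 54 months after November 24, 1999 — is May 24, 2004.
The period was tolled for 410 days by the pending criminal prosecution (July 5, 2001 to August 19, 2002), pushing the deadline to July 8, 2005.
The defendant's absence from the jurisdiction from December 13, 2004 to January 30, 2006 tolled the period for 413 days, extending the deadline to August 25, 2006.
Nothing else in the chronology tolls or restarts the period.
Vasquez filed on October 22, 2006, after the August 25, 2006 deadline, so the action is time-barred.

TIME-BARRED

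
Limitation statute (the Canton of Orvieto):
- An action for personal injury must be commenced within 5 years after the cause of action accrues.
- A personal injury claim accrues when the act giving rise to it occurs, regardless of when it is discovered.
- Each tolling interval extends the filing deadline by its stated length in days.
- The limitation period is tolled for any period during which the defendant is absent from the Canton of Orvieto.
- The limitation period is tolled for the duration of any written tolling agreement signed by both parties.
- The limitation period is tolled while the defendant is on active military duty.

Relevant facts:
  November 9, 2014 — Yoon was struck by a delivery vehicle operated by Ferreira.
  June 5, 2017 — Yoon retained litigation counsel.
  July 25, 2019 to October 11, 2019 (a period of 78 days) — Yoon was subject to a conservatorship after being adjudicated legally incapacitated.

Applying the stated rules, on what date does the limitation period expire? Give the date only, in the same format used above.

November 9, 2019

The cause of action accrued on November 9, 2014, the date of the act.
Adding the 5 years base period to November 9, 2014 gives a deadline of November 9, 2019, before any tolling.
No stated provision tolls the period for the plaintiff's incapacity, so the interval from July 25, 2019 to October 11, 2019 has no effect on the deadline.
Nothing else in the chronology tolls or restarts the period.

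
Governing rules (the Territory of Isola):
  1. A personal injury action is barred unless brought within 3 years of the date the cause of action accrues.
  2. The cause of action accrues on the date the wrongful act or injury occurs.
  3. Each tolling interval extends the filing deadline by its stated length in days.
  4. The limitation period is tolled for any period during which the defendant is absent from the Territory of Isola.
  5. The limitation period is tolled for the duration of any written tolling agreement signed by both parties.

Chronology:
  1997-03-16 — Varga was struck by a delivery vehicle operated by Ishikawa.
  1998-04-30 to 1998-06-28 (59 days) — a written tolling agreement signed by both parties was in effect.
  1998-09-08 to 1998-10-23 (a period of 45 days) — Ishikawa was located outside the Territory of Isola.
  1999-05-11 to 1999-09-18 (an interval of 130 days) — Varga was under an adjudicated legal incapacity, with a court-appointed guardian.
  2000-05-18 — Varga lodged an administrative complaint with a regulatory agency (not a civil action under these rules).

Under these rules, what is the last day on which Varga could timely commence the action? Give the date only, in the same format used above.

2000-06-28

The limitation period began to run on 1997-03-16.
3 years from 1997-03-16 is 2000-03-16.
The period was tolled for 59 days by the written tolling agreement (1998-04-30 to 1998-06-28), pushing the deadline to 2000-05-14.
Because the defendant's absence from the jurisdiction ran from 1998-09-08 to 1998-10-23, the deadline is extended by 45 days to 2000-06-28.
No stated provision tolls the period for the plaintiff's incapacity, so the interval from 1999-05-11 to 1999-09-18 has no effect on the deadline.
The other events in the timeline have no effect on the limitation period under the stated rules.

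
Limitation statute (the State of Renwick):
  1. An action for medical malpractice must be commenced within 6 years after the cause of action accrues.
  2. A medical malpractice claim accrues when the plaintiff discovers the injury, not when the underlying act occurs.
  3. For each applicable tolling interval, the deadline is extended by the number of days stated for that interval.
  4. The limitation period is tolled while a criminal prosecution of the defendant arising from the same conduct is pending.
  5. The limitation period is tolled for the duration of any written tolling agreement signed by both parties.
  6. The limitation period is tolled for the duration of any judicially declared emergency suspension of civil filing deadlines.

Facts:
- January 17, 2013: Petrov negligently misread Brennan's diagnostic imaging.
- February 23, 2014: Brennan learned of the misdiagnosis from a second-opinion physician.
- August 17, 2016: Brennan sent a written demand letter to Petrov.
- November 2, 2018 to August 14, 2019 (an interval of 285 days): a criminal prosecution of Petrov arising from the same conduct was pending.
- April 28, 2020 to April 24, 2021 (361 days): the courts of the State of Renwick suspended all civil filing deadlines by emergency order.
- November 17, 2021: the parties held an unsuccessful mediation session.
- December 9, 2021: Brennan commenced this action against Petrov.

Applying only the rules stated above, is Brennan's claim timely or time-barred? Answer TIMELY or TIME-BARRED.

Accrual is tied to discovery, so the period began on February 23, 2014 rather than on January 17, 2013 when the act occurred.
Adding the 6 years base period to February 23, 2014 gives a deadline of February 23, 2020, before any tolling.
The period was tolled for 285 days by the pending criminal prosecution (November 2, 2018 to August 14, 2019), pushing the deadline to December 4, 2020.
The period was tolled for 361 days by the emergency suspension of filing deadlines (April 28, 2020 to April 24, 2021), pushing the deadline to November 30, 2021.
The other events in the timeline have no effect on the limitation period under the stated rules.
The December 9, 2021 filing falls after the November 30, 2021 deadline; the claim is time-barred.

TIME-BARRED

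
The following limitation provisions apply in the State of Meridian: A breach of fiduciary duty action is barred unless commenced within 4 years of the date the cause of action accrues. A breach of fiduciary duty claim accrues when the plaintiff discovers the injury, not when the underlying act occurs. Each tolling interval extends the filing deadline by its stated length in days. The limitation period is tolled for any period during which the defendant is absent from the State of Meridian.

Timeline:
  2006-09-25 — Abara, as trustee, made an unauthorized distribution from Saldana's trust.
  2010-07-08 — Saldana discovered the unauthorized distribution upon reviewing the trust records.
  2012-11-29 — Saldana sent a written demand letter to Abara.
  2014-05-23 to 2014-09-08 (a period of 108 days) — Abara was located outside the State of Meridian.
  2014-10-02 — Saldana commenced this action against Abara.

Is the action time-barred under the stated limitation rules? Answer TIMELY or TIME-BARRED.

TIMELY

Under the discovery rule, the claim accrued on 2010-07-08, when Saldana discovered the injury — not on the 2006-09-25 date of the underlying act.
The untolled deadline — 4 years after 2010-07-08 — is 2014-07-08.
The defendant's absence from the jurisdiction from 2014-05-23 to 2014-09-08 tolled the period for 108 days, extending the deadline to 2014-10-24.
None of the other events listed affects the running of the period under the stated rules.
The 2014-10-02 filing precedes the 2014-10-24 deadline; the claim is timely.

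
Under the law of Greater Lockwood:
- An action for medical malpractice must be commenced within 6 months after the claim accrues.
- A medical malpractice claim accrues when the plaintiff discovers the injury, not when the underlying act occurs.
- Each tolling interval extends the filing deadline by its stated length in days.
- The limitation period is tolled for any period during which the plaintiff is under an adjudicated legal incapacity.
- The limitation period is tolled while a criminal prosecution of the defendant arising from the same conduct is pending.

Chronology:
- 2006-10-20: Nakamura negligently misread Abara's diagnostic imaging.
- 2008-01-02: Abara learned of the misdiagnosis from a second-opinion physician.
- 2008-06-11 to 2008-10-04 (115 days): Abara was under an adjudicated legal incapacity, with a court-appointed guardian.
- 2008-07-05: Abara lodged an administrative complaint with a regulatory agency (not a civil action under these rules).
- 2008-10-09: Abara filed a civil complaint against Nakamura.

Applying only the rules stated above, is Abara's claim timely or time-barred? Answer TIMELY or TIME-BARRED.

The claim did not accrue until Abara discovered the injury on 2008-01-02; the 2006-10-20 act date does not start the clock under the stated rule.
Adding the 6 months base period to 2008-01-02 gives a deadline of 2008-07-02, before any tolling.
Because the plaintiff's legal incapacity ran from 2008-06-11 to 2008-10-04, the deadline is extended by 115 days to 2008-10-25.
None of the other events listed affects the running of the period under the stated rules.
The 2008-10-09 filing precedes the 2008-10-25 deadline; the claim is timely.

TIMELY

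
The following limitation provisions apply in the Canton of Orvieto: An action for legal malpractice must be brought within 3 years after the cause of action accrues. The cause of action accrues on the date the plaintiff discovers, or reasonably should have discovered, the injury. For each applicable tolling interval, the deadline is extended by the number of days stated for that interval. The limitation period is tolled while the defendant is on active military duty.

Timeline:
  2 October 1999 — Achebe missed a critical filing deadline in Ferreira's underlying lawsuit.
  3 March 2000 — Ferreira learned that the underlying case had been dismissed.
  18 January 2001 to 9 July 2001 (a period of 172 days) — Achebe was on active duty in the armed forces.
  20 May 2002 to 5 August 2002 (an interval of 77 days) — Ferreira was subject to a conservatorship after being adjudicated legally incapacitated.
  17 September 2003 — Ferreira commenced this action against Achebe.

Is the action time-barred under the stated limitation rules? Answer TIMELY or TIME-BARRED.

Under the discovery rule, the claim accrued on 3 March 2000, when Ferreira discovered the injury — not on the 2 October 1999 date of the underlying act.
The untolled deadline — 3 years after 3 March 2000 — is 3 March 2003.
Because the defendant's active military service ran from 18 January 2001 to 9 July 2001, the deadline is extended by 172 days to 22 August 2003.
No stated provision tolls the period for the plaintiff's incapacity, so the interval from 20 May 2002 to 5 August 2002 has no effect on the deadline.
Ferreira filed on 17 September 2003, after the 22 August 2003 deadline, so the action is time-barred.

TIME-BARRED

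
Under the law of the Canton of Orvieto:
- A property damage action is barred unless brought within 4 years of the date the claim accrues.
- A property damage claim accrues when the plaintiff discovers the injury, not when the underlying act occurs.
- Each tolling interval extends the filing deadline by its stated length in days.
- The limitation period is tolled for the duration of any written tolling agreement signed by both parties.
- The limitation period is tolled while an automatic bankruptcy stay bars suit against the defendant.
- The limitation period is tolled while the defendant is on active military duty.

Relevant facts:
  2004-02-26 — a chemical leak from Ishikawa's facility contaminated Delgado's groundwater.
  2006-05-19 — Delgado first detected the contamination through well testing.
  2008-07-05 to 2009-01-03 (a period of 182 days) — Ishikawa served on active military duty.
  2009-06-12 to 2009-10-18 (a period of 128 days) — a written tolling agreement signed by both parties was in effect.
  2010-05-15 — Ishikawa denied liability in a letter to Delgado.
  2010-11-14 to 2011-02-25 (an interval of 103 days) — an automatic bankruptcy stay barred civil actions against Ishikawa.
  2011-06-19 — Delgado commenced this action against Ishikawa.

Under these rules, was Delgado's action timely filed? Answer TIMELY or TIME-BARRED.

Accrual is tied to discovery, so the period began on 2006-05-19 rather than on 2004-02-26 when the act occurred.
Adding the 4 years base period to 2006-05-19 gives a deadline of 2010-05-19, before any tolling.
The period was tolled for 182 days by the defendant's active military service (2008-07-05 to 2009-01-03), pushing the deadline to 2010-11-17.
The written tolling agreement from 2009-06-12 to 2009-10-18 tolled the period for 128 days, extending the deadline to 2011-03-25.
The automatic bankruptcy stay from 2010-11-14 to 2011-02-25 tolled the period for 103 days, extending the deadline to 2011-07-06.
None of the other events listed affects the running of the period under the stated rules.
Delgado filed on 2011-06-19, before the 2011-07-06 deadline, so the action is timely.

TIMELY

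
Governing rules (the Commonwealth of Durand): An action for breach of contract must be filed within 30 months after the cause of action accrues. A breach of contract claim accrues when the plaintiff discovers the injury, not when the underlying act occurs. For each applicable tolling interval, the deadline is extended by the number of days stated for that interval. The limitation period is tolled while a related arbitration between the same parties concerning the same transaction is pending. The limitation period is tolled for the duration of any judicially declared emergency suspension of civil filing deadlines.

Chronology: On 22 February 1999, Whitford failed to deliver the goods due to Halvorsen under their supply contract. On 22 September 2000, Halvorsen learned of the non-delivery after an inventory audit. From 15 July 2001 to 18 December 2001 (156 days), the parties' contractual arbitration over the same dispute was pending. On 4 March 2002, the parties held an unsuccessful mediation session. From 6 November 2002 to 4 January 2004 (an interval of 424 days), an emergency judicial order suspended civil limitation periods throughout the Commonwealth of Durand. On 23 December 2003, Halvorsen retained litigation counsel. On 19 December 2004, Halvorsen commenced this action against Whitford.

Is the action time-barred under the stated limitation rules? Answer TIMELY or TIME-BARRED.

TIME-BARRED

Accrual is tied to discovery, so the period began on 22 September 2000 rather than on 22 February 1999 when the act occurred.
30 months from 22 September 2000 is 22 March 2003.
The pending related arbitration from 15 July 2001 to 18 December 2001 tolled the period for 156 days, extending the deadline to 25 August 2003.
Because the emergency suspension of filing deadlines ran from 6 November 2002 to 4 January 2004, the deadline is extended by 424 days to 22 October 2004.
Nothing else in the chronology tolls or restarts the period.
Halvorsen filed on 19 December 2004, after the 22 October 2004 deadline, so the action is time-barred.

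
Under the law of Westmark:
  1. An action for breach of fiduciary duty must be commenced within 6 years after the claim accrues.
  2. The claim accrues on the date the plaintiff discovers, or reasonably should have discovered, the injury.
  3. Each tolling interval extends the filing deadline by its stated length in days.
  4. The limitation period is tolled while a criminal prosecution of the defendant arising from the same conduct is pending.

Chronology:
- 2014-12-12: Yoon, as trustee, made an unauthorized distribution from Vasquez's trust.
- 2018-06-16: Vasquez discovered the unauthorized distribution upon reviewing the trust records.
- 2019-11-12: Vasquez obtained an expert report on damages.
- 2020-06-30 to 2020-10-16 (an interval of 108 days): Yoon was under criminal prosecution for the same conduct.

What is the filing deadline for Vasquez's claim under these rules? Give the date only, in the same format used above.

Under the discovery rule, the claim accrued on 2018-06-16, when Vasquez discovered the injury — not on the 2014-12-12 date of the underlying act.
The untolled deadline — 6 years after 2018-06-16 — is 2024-06-16.
Because the pending criminal prosecution ran from 2020-06-30 to 2020-10-16, the deadline is extended by 108 days to 2024-10-02.
Nothing else in the chronology tolls or restarts the period.

2024-10-02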